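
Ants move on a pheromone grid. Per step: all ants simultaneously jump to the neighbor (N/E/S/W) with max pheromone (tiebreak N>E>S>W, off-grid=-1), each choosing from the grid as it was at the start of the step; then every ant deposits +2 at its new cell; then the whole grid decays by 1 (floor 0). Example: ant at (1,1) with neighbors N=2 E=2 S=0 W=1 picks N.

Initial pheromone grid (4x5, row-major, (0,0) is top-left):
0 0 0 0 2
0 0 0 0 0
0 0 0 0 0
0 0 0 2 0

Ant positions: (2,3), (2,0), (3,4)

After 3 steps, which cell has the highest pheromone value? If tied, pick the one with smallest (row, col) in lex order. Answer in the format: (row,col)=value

Answer: (3,3)=7

Derivation:
Step 1: ant0:(2,3)->S->(3,3) | ant1:(2,0)->N->(1,0) | ant2:(3,4)->W->(3,3)
  grid max=5 at (3,3)
Step 2: ant0:(3,3)->N->(2,3) | ant1:(1,0)->N->(0,0) | ant2:(3,3)->N->(2,3)
  grid max=4 at (3,3)
Step 3: ant0:(2,3)->S->(3,3) | ant1:(0,0)->E->(0,1) | ant2:(2,3)->S->(3,3)
  grid max=7 at (3,3)
Final grid:
  0 1 0 0 0
  0 0 0 0 0
  0 0 0 2 0
  0 0 0 7 0
Max pheromone 7 at (3,3)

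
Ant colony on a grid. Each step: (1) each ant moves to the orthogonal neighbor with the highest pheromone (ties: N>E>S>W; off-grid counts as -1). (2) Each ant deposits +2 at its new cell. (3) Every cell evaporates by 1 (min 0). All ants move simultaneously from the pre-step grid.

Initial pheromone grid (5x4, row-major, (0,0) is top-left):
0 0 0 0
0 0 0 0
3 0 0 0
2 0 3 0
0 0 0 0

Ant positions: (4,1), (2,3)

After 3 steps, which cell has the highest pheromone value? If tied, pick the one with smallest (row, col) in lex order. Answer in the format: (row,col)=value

Step 1: ant0:(4,1)->N->(3,1) | ant1:(2,3)->N->(1,3)
  grid max=2 at (2,0)
Step 2: ant0:(3,1)->E->(3,2) | ant1:(1,3)->N->(0,3)
  grid max=3 at (3,2)
Step 3: ant0:(3,2)->N->(2,2) | ant1:(0,3)->S->(1,3)
  grid max=2 at (3,2)
Final grid:
  0 0 0 0
  0 0 0 1
  0 0 1 0
  0 0 2 0
  0 0 0 0
Max pheromone 2 at (3,2)

Answer: (3,2)=2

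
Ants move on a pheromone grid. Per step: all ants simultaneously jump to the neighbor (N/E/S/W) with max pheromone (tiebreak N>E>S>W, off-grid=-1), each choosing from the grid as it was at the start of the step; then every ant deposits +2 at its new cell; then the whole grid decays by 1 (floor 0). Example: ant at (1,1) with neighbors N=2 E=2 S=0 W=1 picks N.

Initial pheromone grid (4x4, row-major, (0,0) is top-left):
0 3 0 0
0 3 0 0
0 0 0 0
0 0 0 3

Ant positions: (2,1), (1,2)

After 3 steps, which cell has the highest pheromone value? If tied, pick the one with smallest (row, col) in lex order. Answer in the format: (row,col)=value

Step 1: ant0:(2,1)->N->(1,1) | ant1:(1,2)->W->(1,1)
  grid max=6 at (1,1)
Step 2: ant0:(1,1)->N->(0,1) | ant1:(1,1)->N->(0,1)
  grid max=5 at (0,1)
Step 3: ant0:(0,1)->S->(1,1) | ant1:(0,1)->S->(1,1)
  grid max=8 at (1,1)
Final grid:
  0 4 0 0
  0 8 0 0
  0 0 0 0
  0 0 0 0
Max pheromone 8 at (1,1)

Answer: (1,1)=8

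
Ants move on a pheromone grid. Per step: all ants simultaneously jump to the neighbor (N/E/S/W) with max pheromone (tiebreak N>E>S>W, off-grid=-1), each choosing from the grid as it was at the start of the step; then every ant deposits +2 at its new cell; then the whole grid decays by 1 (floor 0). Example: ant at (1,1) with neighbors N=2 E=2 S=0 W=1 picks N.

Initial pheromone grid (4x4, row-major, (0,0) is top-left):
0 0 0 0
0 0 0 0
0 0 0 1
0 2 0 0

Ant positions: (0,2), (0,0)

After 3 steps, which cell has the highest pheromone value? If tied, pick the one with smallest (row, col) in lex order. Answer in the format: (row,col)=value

Step 1: ant0:(0,2)->E->(0,3) | ant1:(0,0)->E->(0,1)
  grid max=1 at (0,1)
Step 2: ant0:(0,3)->S->(1,3) | ant1:(0,1)->E->(0,2)
  grid max=1 at (0,2)
Step 3: ant0:(1,3)->N->(0,3) | ant1:(0,2)->E->(0,3)
  grid max=3 at (0,3)
Final grid:
  0 0 0 3
  0 0 0 0
  0 0 0 0
  0 0 0 0
Max pheromone 3 at (0,3)

Answer: (0,3)=3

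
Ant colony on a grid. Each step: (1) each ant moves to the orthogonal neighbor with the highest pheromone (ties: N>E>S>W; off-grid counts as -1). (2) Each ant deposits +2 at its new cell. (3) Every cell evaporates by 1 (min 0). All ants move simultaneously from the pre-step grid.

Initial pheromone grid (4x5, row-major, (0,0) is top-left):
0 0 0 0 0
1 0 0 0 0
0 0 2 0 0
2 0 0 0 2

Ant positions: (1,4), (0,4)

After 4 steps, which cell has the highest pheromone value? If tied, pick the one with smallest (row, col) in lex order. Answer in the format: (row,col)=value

Answer: (0,4)=4

Derivation:
Step 1: ant0:(1,4)->N->(0,4) | ant1:(0,4)->S->(1,4)
  grid max=1 at (0,4)
Step 2: ant0:(0,4)->S->(1,4) | ant1:(1,4)->N->(0,4)
  grid max=2 at (0,4)
Step 3: ant0:(1,4)->N->(0,4) | ant1:(0,4)->S->(1,4)
  grid max=3 at (0,4)
Step 4: ant0:(0,4)->S->(1,4) | ant1:(1,4)->N->(0,4)
  grid max=4 at (0,4)
Final grid:
  0 0 0 0 4
  0 0 0 0 4
  0 0 0 0 0
  0 0 0 0 0
Max pheromone 4 at (0,4)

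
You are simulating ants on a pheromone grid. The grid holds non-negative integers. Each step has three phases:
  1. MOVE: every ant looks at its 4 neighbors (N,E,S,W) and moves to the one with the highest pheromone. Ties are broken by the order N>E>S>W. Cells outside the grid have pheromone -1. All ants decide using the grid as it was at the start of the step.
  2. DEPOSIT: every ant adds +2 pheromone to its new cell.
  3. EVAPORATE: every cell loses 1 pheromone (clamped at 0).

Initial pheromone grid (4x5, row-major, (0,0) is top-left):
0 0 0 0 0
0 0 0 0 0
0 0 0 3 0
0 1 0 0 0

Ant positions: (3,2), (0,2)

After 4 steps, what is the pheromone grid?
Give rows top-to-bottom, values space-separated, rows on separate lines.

After step 1: ants at (3,1),(0,3)
  0 0 0 1 0
  0 0 0 0 0
  0 0 0 2 0
  0 2 0 0 0
After step 2: ants at (2,1),(0,4)
  0 0 0 0 1
  0 0 0 0 0
  0 1 0 1 0
  0 1 0 0 0
After step 3: ants at (3,1),(1,4)
  0 0 0 0 0
  0 0 0 0 1
  0 0 0 0 0
  0 2 0 0 0
After step 4: ants at (2,1),(0,4)
  0 0 0 0 1
  0 0 0 0 0
  0 1 0 0 0
  0 1 0 0 0

0 0 0 0 1
0 0 0 0 0
0 1 0 0 0
0 1 0 0 0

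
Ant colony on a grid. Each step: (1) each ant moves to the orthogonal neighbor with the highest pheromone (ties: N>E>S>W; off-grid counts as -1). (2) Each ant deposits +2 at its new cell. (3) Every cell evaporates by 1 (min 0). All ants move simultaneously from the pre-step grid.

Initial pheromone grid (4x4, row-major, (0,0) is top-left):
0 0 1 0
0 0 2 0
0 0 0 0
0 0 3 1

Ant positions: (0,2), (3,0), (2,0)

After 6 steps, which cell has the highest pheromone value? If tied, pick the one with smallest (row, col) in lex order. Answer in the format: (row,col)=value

Step 1: ant0:(0,2)->S->(1,2) | ant1:(3,0)->N->(2,0) | ant2:(2,0)->N->(1,0)
  grid max=3 at (1,2)
Step 2: ant0:(1,2)->N->(0,2) | ant1:(2,0)->N->(1,0) | ant2:(1,0)->S->(2,0)
  grid max=2 at (1,0)
Step 3: ant0:(0,2)->S->(1,2) | ant1:(1,0)->S->(2,0) | ant2:(2,0)->N->(1,0)
  grid max=3 at (1,0)
Step 4: ant0:(1,2)->N->(0,2) | ant1:(2,0)->N->(1,0) | ant2:(1,0)->S->(2,0)
  grid max=4 at (1,0)
Step 5: ant0:(0,2)->S->(1,2) | ant1:(1,0)->S->(2,0) | ant2:(2,0)->N->(1,0)
  grid max=5 at (1,0)
Step 6: ant0:(1,2)->N->(0,2) | ant1:(2,0)->N->(1,0) | ant2:(1,0)->S->(2,0)
  grid max=6 at (1,0)
Final grid:
  0 0 1 0
  6 0 2 0
  6 0 0 0
  0 0 0 0
Max pheromone 6 at (1,0)

Answer: (1,0)=6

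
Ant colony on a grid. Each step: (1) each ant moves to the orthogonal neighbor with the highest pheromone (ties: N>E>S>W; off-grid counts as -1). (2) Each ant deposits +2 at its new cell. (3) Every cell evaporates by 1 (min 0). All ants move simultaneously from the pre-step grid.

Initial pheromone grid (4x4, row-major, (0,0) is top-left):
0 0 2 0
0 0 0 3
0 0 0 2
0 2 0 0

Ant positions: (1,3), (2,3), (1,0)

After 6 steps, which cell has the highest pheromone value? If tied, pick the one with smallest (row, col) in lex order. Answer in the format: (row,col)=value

Answer: (1,3)=11

Derivation:
Step 1: ant0:(1,3)->S->(2,3) | ant1:(2,3)->N->(1,3) | ant2:(1,0)->N->(0,0)
  grid max=4 at (1,3)
Step 2: ant0:(2,3)->N->(1,3) | ant1:(1,3)->S->(2,3) | ant2:(0,0)->E->(0,1)
  grid max=5 at (1,3)
Step 3: ant0:(1,3)->S->(2,3) | ant1:(2,3)->N->(1,3) | ant2:(0,1)->E->(0,2)
  grid max=6 at (1,3)
Step 4: ant0:(2,3)->N->(1,3) | ant1:(1,3)->S->(2,3) | ant2:(0,2)->E->(0,3)
  grid max=7 at (1,3)
Step 5: ant0:(1,3)->S->(2,3) | ant1:(2,3)->N->(1,3) | ant2:(0,3)->S->(1,3)
  grid max=10 at (1,3)
Step 6: ant0:(2,3)->N->(1,3) | ant1:(1,3)->S->(2,3) | ant2:(1,3)->S->(2,3)
  grid max=11 at (1,3)
Final grid:
  0 0 0 0
  0 0 0 11
  0 0 0 10
  0 0 0 0
Max pheromone 11 at (1,3)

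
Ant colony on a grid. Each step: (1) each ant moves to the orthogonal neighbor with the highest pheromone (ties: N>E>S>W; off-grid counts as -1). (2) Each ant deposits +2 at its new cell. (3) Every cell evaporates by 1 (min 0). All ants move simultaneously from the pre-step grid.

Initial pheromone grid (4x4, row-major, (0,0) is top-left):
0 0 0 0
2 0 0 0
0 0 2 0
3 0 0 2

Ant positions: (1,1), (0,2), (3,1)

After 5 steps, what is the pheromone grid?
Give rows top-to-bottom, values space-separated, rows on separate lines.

After step 1: ants at (1,0),(0,3),(3,0)
  0 0 0 1
  3 0 0 0
  0 0 1 0
  4 0 0 1
After step 2: ants at (0,0),(1,3),(2,0)
  1 0 0 0
  2 0 0 1
  1 0 0 0
  3 0 0 0
After step 3: ants at (1,0),(0,3),(3,0)
  0 0 0 1
  3 0 0 0
  0 0 0 0
  4 0 0 0
After step 4: ants at (0,0),(1,3),(2,0)
  1 0 0 0
  2 0 0 1
  1 0 0 0
  3 0 0 0
After step 5: ants at (1,0),(0,3),(3,0)
  0 0 0 1
  3 0 0 0
  0 0 0 0
  4 0 0 0

0 0 0 1
3 0 0 0
0 0 0 0
4 0 0 0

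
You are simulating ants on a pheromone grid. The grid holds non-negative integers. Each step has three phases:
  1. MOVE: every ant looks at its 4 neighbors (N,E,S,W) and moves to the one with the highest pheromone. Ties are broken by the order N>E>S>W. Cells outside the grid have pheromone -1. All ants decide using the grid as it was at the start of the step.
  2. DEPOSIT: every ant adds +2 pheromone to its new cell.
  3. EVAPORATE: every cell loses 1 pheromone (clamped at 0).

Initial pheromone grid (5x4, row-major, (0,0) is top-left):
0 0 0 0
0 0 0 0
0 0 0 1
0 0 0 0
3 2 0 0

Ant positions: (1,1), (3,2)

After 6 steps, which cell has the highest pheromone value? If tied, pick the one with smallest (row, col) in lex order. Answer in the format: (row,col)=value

Answer: (0,2)=5

Derivation:
Step 1: ant0:(1,1)->N->(0,1) | ant1:(3,2)->N->(2,2)
  grid max=2 at (4,0)
Step 2: ant0:(0,1)->E->(0,2) | ant1:(2,2)->N->(1,2)
  grid max=1 at (0,2)
Step 3: ant0:(0,2)->S->(1,2) | ant1:(1,2)->N->(0,2)
  grid max=2 at (0,2)
Step 4: ant0:(1,2)->N->(0,2) | ant1:(0,2)->S->(1,2)
  grid max=3 at (0,2)
Step 5: ant0:(0,2)->S->(1,2) | ant1:(1,2)->N->(0,2)
  grid max=4 at (0,2)
Step 6: ant0:(1,2)->N->(0,2) | ant1:(0,2)->S->(1,2)
  grid max=5 at (0,2)
Final grid:
  0 0 5 0
  0 0 5 0
  0 0 0 0
  0 0 0 0
  0 0 0 0
Max pheromone 5 at (0,2)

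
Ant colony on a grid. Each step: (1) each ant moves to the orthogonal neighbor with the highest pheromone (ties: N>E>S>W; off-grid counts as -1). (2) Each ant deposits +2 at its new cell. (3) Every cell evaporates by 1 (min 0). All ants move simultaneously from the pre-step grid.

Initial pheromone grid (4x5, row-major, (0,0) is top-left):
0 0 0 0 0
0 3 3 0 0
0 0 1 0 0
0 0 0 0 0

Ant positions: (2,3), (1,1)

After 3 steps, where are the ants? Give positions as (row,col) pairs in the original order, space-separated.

Step 1: ant0:(2,3)->W->(2,2) | ant1:(1,1)->E->(1,2)
  grid max=4 at (1,2)
Step 2: ant0:(2,2)->N->(1,2) | ant1:(1,2)->S->(2,2)
  grid max=5 at (1,2)
Step 3: ant0:(1,2)->S->(2,2) | ant1:(2,2)->N->(1,2)
  grid max=6 at (1,2)

(2,2) (1,2)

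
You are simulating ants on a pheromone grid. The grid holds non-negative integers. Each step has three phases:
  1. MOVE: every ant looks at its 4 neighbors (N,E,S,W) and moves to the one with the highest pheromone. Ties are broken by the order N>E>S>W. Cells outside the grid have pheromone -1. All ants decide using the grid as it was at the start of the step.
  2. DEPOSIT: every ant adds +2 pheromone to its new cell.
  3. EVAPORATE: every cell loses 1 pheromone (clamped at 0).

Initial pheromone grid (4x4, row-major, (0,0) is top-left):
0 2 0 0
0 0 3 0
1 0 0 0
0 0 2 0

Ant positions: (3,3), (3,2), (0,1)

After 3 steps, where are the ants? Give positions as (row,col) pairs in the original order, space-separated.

Step 1: ant0:(3,3)->W->(3,2) | ant1:(3,2)->N->(2,2) | ant2:(0,1)->E->(0,2)
  grid max=3 at (3,2)
Step 2: ant0:(3,2)->N->(2,2) | ant1:(2,2)->S->(3,2) | ant2:(0,2)->S->(1,2)
  grid max=4 at (3,2)
Step 3: ant0:(2,2)->S->(3,2) | ant1:(3,2)->N->(2,2) | ant2:(1,2)->S->(2,2)
  grid max=5 at (2,2)

(3,2) (2,2) (2,2)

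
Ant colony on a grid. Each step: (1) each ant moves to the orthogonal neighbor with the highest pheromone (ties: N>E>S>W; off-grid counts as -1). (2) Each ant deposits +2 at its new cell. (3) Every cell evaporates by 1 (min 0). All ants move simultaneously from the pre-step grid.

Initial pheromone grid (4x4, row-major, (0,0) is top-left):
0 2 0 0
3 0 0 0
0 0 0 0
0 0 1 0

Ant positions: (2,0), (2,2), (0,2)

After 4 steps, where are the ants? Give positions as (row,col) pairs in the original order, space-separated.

Step 1: ant0:(2,0)->N->(1,0) | ant1:(2,2)->S->(3,2) | ant2:(0,2)->W->(0,1)
  grid max=4 at (1,0)
Step 2: ant0:(1,0)->N->(0,0) | ant1:(3,2)->N->(2,2) | ant2:(0,1)->E->(0,2)
  grid max=3 at (1,0)
Step 3: ant0:(0,0)->S->(1,0) | ant1:(2,2)->S->(3,2) | ant2:(0,2)->W->(0,1)
  grid max=4 at (1,0)
Step 4: ant0:(1,0)->N->(0,0) | ant1:(3,2)->N->(2,2) | ant2:(0,1)->E->(0,2)
  grid max=3 at (1,0)

(0,0) (2,2) (0,2)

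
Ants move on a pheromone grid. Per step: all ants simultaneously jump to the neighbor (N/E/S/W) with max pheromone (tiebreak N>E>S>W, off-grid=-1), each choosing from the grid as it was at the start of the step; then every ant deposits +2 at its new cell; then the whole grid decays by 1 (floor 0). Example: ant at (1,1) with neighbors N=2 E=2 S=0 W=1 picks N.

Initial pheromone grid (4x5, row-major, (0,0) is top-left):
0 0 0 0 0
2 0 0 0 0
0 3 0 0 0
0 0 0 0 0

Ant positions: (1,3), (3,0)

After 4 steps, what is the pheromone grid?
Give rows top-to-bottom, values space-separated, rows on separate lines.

After step 1: ants at (0,3),(2,0)
  0 0 0 1 0
  1 0 0 0 0
  1 2 0 0 0
  0 0 0 0 0
After step 2: ants at (0,4),(2,1)
  0 0 0 0 1
  0 0 0 0 0
  0 3 0 0 0
  0 0 0 0 0
After step 3: ants at (1,4),(1,1)
  0 0 0 0 0
  0 1 0 0 1
  0 2 0 0 0
  0 0 0 0 0
After step 4: ants at (0,4),(2,1)
  0 0 0 0 1
  0 0 0 0 0
  0 3 0 0 0
  0 0 0 0 0

0 0 0 0 1
0 0 0 0 0
0 3 0 0 0
0 0 0 0 0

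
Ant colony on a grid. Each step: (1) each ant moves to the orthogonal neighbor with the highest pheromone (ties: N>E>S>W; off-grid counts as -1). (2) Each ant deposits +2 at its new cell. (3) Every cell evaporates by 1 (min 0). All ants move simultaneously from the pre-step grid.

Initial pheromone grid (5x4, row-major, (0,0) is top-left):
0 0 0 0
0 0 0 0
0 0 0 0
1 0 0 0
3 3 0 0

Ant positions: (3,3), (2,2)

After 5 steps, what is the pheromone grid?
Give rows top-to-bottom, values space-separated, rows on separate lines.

After step 1: ants at (2,3),(1,2)
  0 0 0 0
  0 0 1 0
  0 0 0 1
  0 0 0 0
  2 2 0 0
After step 2: ants at (1,3),(0,2)
  0 0 1 0
  0 0 0 1
  0 0 0 0
  0 0 0 0
  1 1 0 0
After step 3: ants at (0,3),(0,3)
  0 0 0 3
  0 0 0 0
  0 0 0 0
  0 0 0 0
  0 0 0 0
After step 4: ants at (1,3),(1,3)
  0 0 0 2
  0 0 0 3
  0 0 0 0
  0 0 0 0
  0 0 0 0
After step 5: ants at (0,3),(0,3)
  0 0 0 5
  0 0 0 2
  0 0 0 0
  0 0 0 0
  0 0 0 0

0 0 0 5
0 0 0 2
0 0 0 0
0 0 0 0
0 0 0 0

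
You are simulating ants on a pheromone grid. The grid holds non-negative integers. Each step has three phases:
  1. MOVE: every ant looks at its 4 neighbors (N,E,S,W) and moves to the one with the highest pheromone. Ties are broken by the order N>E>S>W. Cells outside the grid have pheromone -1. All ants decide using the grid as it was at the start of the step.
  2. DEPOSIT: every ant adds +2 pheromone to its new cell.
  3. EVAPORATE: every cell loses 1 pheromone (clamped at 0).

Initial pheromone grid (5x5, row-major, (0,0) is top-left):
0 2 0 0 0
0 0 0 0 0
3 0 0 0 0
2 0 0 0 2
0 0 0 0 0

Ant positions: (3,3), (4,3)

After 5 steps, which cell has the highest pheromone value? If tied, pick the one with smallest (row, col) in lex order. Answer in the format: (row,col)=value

Step 1: ant0:(3,3)->E->(3,4) | ant1:(4,3)->N->(3,3)
  grid max=3 at (3,4)
Step 2: ant0:(3,4)->W->(3,3) | ant1:(3,3)->E->(3,4)
  grid max=4 at (3,4)
Step 3: ant0:(3,3)->E->(3,4) | ant1:(3,4)->W->(3,3)
  grid max=5 at (3,4)
Step 4: ant0:(3,4)->W->(3,3) | ant1:(3,3)->E->(3,4)
  grid max=6 at (3,4)
Step 5: ant0:(3,3)->E->(3,4) | ant1:(3,4)->W->(3,3)
  grid max=7 at (3,4)
Final grid:
  0 0 0 0 0
  0 0 0 0 0
  0 0 0 0 0
  0 0 0 5 7
  0 0 0 0 0
Max pheromone 7 at (3,4)

Answer: (3,4)=7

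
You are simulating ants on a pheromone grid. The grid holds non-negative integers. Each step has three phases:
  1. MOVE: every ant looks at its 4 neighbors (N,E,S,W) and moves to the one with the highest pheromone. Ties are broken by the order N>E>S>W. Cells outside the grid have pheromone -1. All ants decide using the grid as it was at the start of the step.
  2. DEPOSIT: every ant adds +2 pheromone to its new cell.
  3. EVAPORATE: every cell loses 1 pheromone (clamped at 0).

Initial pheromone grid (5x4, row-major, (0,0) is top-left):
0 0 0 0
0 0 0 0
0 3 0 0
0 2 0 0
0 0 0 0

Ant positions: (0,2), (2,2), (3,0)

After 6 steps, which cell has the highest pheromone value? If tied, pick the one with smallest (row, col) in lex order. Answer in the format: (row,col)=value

Step 1: ant0:(0,2)->E->(0,3) | ant1:(2,2)->W->(2,1) | ant2:(3,0)->E->(3,1)
  grid max=4 at (2,1)
Step 2: ant0:(0,3)->S->(1,3) | ant1:(2,1)->S->(3,1) | ant2:(3,1)->N->(2,1)
  grid max=5 at (2,1)
Step 3: ant0:(1,3)->N->(0,3) | ant1:(3,1)->N->(2,1) | ant2:(2,1)->S->(3,1)
  grid max=6 at (2,1)
Step 4: ant0:(0,3)->S->(1,3) | ant1:(2,1)->S->(3,1) | ant2:(3,1)->N->(2,1)
  grid max=7 at (2,1)
Step 5: ant0:(1,3)->N->(0,3) | ant1:(3,1)->N->(2,1) | ant2:(2,1)->S->(3,1)
  grid max=8 at (2,1)
Step 6: ant0:(0,3)->S->(1,3) | ant1:(2,1)->S->(3,1) | ant2:(3,1)->N->(2,1)
  grid max=9 at (2,1)
Final grid:
  0 0 0 0
  0 0 0 1
  0 9 0 0
  0 8 0 0
  0 0 0 0
Max pheromone 9 at (2,1)

Answer: (2,1)=9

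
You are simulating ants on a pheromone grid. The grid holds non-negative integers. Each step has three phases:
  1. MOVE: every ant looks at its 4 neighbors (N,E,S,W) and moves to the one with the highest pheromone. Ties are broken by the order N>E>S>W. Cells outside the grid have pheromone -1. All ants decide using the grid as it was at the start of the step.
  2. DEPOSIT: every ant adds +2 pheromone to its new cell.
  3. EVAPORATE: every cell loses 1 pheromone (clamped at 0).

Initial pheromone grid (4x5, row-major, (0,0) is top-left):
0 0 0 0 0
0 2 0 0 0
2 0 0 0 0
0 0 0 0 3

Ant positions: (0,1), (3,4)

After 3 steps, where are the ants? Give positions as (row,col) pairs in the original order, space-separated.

Step 1: ant0:(0,1)->S->(1,1) | ant1:(3,4)->N->(2,4)
  grid max=3 at (1,1)
Step 2: ant0:(1,1)->N->(0,1) | ant1:(2,4)->S->(3,4)
  grid max=3 at (3,4)
Step 3: ant0:(0,1)->S->(1,1) | ant1:(3,4)->N->(2,4)
  grid max=3 at (1,1)

(1,1) (2,4)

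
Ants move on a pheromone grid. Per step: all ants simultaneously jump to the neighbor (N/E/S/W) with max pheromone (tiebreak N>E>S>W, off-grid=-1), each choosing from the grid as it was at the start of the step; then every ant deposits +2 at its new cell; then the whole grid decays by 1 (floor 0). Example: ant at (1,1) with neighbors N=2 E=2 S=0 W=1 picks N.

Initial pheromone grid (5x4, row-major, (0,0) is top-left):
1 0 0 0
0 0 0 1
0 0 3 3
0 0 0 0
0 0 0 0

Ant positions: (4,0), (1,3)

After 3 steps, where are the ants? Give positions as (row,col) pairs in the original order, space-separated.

Step 1: ant0:(4,0)->N->(3,0) | ant1:(1,3)->S->(2,3)
  grid max=4 at (2,3)
Step 2: ant0:(3,0)->N->(2,0) | ant1:(2,3)->W->(2,2)
  grid max=3 at (2,2)
Step 3: ant0:(2,0)->N->(1,0) | ant1:(2,2)->E->(2,3)
  grid max=4 at (2,3)

(1,0) (2,3)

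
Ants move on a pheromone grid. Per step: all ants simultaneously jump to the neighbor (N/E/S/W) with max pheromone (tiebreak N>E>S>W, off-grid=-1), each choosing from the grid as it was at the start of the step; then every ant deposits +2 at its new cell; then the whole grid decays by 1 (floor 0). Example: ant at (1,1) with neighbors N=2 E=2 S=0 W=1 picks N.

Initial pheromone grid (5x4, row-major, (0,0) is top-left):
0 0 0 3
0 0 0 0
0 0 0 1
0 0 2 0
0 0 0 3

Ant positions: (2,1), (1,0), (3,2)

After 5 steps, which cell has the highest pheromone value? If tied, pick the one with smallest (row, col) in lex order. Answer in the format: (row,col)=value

Step 1: ant0:(2,1)->N->(1,1) | ant1:(1,0)->N->(0,0) | ant2:(3,2)->N->(2,2)
  grid max=2 at (0,3)
Step 2: ant0:(1,1)->N->(0,1) | ant1:(0,0)->E->(0,1) | ant2:(2,2)->S->(3,2)
  grid max=3 at (0,1)
Step 3: ant0:(0,1)->E->(0,2) | ant1:(0,1)->E->(0,2) | ant2:(3,2)->N->(2,2)
  grid max=3 at (0,2)
Step 4: ant0:(0,2)->W->(0,1) | ant1:(0,2)->W->(0,1) | ant2:(2,2)->S->(3,2)
  grid max=5 at (0,1)
Step 5: ant0:(0,1)->E->(0,2) | ant1:(0,1)->E->(0,2) | ant2:(3,2)->N->(2,2)
  grid max=5 at (0,2)
Final grid:
  0 4 5 0
  0 0 0 0
  0 0 1 0
  0 0 1 0
  0 0 0 0
Max pheromone 5 at (0,2)

Answer: (0,2)=5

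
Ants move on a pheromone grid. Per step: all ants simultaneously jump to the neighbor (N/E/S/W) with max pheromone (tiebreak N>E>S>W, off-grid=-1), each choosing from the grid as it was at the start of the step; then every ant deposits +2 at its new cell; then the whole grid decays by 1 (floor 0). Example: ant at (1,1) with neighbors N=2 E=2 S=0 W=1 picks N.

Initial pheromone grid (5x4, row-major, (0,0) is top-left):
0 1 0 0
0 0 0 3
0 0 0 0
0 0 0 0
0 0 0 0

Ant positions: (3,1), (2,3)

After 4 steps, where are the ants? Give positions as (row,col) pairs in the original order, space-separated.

Step 1: ant0:(3,1)->N->(2,1) | ant1:(2,3)->N->(1,3)
  grid max=4 at (1,3)
Step 2: ant0:(2,1)->N->(1,1) | ant1:(1,3)->N->(0,3)
  grid max=3 at (1,3)
Step 3: ant0:(1,1)->N->(0,1) | ant1:(0,3)->S->(1,3)
  grid max=4 at (1,3)
Step 4: ant0:(0,1)->E->(0,2) | ant1:(1,3)->N->(0,3)
  grid max=3 at (1,3)

(0,2) (0,3)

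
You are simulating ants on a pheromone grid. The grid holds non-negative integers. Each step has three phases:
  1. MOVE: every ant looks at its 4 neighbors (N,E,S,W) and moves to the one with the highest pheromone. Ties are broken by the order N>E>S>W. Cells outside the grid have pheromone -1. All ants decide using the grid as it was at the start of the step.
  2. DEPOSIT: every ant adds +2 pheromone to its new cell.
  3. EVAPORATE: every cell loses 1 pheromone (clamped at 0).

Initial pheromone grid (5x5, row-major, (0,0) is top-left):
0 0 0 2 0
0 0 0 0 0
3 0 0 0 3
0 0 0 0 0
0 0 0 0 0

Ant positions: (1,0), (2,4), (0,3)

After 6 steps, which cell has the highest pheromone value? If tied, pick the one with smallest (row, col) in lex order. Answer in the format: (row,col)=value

Answer: (2,4)=7

Derivation:
Step 1: ant0:(1,0)->S->(2,0) | ant1:(2,4)->N->(1,4) | ant2:(0,3)->E->(0,4)
  grid max=4 at (2,0)
Step 2: ant0:(2,0)->N->(1,0) | ant1:(1,4)->S->(2,4) | ant2:(0,4)->S->(1,4)
  grid max=3 at (2,0)
Step 3: ant0:(1,0)->S->(2,0) | ant1:(2,4)->N->(1,4) | ant2:(1,4)->S->(2,4)
  grid max=4 at (2,0)
Step 4: ant0:(2,0)->N->(1,0) | ant1:(1,4)->S->(2,4) | ant2:(2,4)->N->(1,4)
  grid max=5 at (2,4)
Step 5: ant0:(1,0)->S->(2,0) | ant1:(2,4)->N->(1,4) | ant2:(1,4)->S->(2,4)
  grid max=6 at (2,4)
Step 6: ant0:(2,0)->N->(1,0) | ant1:(1,4)->S->(2,4) | ant2:(2,4)->N->(1,4)
  grid max=7 at (2,4)
Final grid:
  0 0 0 0 0
  1 0 0 0 6
  3 0 0 0 7
  0 0 0 0 0
  0 0 0 0 0
Max pheromone 7 at (2,4)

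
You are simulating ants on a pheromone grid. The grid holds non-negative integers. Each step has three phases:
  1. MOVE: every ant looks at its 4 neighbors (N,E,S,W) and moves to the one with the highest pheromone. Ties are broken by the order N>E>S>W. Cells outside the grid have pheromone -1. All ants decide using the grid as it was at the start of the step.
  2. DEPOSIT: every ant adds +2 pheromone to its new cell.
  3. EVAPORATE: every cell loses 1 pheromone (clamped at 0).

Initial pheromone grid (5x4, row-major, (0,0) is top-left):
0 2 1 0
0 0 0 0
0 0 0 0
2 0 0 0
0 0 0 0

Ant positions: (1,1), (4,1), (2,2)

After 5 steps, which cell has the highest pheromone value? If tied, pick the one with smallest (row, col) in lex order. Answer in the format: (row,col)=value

Answer: (0,1)=7

Derivation:
Step 1: ant0:(1,1)->N->(0,1) | ant1:(4,1)->N->(3,1) | ant2:(2,2)->N->(1,2)
  grid max=3 at (0,1)
Step 2: ant0:(0,1)->E->(0,2) | ant1:(3,1)->W->(3,0) | ant2:(1,2)->N->(0,2)
  grid max=3 at (0,2)
Step 3: ant0:(0,2)->W->(0,1) | ant1:(3,0)->N->(2,0) | ant2:(0,2)->W->(0,1)
  grid max=5 at (0,1)
Step 4: ant0:(0,1)->E->(0,2) | ant1:(2,0)->S->(3,0) | ant2:(0,1)->E->(0,2)
  grid max=5 at (0,2)
Step 5: ant0:(0,2)->W->(0,1) | ant1:(3,0)->N->(2,0) | ant2:(0,2)->W->(0,1)
  grid max=7 at (0,1)
Final grid:
  0 7 4 0
  0 0 0 0
  1 0 0 0
  1 0 0 0
  0 0 0 0
Max pheromone 7 at (0,1)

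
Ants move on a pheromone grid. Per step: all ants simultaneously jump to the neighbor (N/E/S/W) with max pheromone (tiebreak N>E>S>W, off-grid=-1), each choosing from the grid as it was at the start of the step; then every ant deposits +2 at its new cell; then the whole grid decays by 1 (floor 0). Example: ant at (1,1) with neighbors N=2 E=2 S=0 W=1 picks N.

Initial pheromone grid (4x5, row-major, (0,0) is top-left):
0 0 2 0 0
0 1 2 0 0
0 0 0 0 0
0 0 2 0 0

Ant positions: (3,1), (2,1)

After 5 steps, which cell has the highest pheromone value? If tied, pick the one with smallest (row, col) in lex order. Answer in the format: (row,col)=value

Step 1: ant0:(3,1)->E->(3,2) | ant1:(2,1)->N->(1,1)
  grid max=3 at (3,2)
Step 2: ant0:(3,2)->N->(2,2) | ant1:(1,1)->E->(1,2)
  grid max=2 at (1,2)
Step 3: ant0:(2,2)->N->(1,2) | ant1:(1,2)->S->(2,2)
  grid max=3 at (1,2)
Step 4: ant0:(1,2)->S->(2,2) | ant1:(2,2)->N->(1,2)
  grid max=4 at (1,2)
Step 5: ant0:(2,2)->N->(1,2) | ant1:(1,2)->S->(2,2)
  grid max=5 at (1,2)
Final grid:
  0 0 0 0 0
  0 0 5 0 0
  0 0 4 0 0
  0 0 0 0 0
Max pheromone 5 at (1,2)

Answer: (1,2)=5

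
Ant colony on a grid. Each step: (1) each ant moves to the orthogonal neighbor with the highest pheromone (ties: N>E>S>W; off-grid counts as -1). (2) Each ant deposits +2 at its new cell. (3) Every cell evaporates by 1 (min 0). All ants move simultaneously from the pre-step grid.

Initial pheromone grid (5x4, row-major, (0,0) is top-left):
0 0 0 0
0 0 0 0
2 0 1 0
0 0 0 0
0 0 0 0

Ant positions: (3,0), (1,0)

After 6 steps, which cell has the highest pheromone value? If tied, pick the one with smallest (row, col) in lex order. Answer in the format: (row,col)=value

Answer: (2,0)=8

Derivation:
Step 1: ant0:(3,0)->N->(2,0) | ant1:(1,0)->S->(2,0)
  grid max=5 at (2,0)
Step 2: ant0:(2,0)->N->(1,0) | ant1:(2,0)->N->(1,0)
  grid max=4 at (2,0)
Step 3: ant0:(1,0)->S->(2,0) | ant1:(1,0)->S->(2,0)
  grid max=7 at (2,0)
Step 4: ant0:(2,0)->N->(1,0) | ant1:(2,0)->N->(1,0)
  grid max=6 at (2,0)
Step 5: ant0:(1,0)->S->(2,0) | ant1:(1,0)->S->(2,0)
  grid max=9 at (2,0)
Step 6: ant0:(2,0)->N->(1,0) | ant1:(2,0)->N->(1,0)
  grid max=8 at (2,0)
Final grid:
  0 0 0 0
  7 0 0 0
  8 0 0 0
  0 0 0 0
  0 0 0 0
Max pheromone 8 at (2,0)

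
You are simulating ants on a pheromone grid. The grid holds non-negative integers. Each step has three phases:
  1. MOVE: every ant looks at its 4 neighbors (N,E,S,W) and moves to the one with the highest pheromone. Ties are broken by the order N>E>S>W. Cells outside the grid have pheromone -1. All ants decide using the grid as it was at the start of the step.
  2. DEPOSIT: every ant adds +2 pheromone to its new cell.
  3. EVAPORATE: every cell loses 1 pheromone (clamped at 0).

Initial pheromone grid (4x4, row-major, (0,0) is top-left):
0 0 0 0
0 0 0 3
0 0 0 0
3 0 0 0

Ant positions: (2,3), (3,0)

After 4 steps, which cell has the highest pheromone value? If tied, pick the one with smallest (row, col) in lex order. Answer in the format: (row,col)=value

Answer: (1,3)=3

Derivation:
Step 1: ant0:(2,3)->N->(1,3) | ant1:(3,0)->N->(2,0)
  grid max=4 at (1,3)
Step 2: ant0:(1,3)->N->(0,3) | ant1:(2,0)->S->(3,0)
  grid max=3 at (1,3)
Step 3: ant0:(0,3)->S->(1,3) | ant1:(3,0)->N->(2,0)
  grid max=4 at (1,3)
Step 4: ant0:(1,3)->N->(0,3) | ant1:(2,0)->S->(3,0)
  grid max=3 at (1,3)
Final grid:
  0 0 0 1
  0 0 0 3
  0 0 0 0
  3 0 0 0
Max pheromone 3 at (1,3)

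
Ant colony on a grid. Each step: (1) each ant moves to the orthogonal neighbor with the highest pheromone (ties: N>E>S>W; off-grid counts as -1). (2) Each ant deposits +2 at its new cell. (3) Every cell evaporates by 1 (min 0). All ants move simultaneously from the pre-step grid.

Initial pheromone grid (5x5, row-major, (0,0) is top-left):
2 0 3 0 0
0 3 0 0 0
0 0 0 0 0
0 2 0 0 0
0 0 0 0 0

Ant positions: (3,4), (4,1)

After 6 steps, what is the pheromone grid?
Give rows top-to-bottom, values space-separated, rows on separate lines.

After step 1: ants at (2,4),(3,1)
  1 0 2 0 0
  0 2 0 0 0
  0 0 0 0 1
  0 3 0 0 0
  0 0 0 0 0
After step 2: ants at (1,4),(2,1)
  0 0 1 0 0
  0 1 0 0 1
  0 1 0 0 0
  0 2 0 0 0
  0 0 0 0 0
After step 3: ants at (0,4),(3,1)
  0 0 0 0 1
  0 0 0 0 0
  0 0 0 0 0
  0 3 0 0 0
  0 0 0 0 0
After step 4: ants at (1,4),(2,1)
  0 0 0 0 0
  0 0 0 0 1
  0 1 0 0 0
  0 2 0 0 0
  0 0 0 0 0
After step 5: ants at (0,4),(3,1)
  0 0 0 0 1
  0 0 0 0 0
  0 0 0 0 0
  0 3 0 0 0
  0 0 0 0 0
After step 6: ants at (1,4),(2,1)
  0 0 0 0 0
  0 0 0 0 1
  0 1 0 0 0
  0 2 0 0 0
  0 0 0 0 0

0 0 0 0 0
0 0 0 0 1
0 1 0 0 0
0 2 0 0 0
0 0 0 0 0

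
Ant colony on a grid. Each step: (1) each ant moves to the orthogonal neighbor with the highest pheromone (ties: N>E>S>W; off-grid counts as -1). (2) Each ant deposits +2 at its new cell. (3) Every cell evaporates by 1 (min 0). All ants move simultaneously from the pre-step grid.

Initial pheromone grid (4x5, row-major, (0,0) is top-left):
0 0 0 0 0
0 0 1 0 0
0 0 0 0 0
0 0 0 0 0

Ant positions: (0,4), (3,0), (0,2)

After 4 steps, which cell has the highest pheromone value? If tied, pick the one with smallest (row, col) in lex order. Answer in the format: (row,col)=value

Step 1: ant0:(0,4)->S->(1,4) | ant1:(3,0)->N->(2,0) | ant2:(0,2)->S->(1,2)
  grid max=2 at (1,2)
Step 2: ant0:(1,4)->N->(0,4) | ant1:(2,0)->N->(1,0) | ant2:(1,2)->N->(0,2)
  grid max=1 at (0,2)
Step 3: ant0:(0,4)->S->(1,4) | ant1:(1,0)->N->(0,0) | ant2:(0,2)->S->(1,2)
  grid max=2 at (1,2)
Step 4: ant0:(1,4)->N->(0,4) | ant1:(0,0)->E->(0,1) | ant2:(1,2)->N->(0,2)
  grid max=1 at (0,1)
Final grid:
  0 1 1 0 1
  0 0 1 0 0
  0 0 0 0 0
  0 0 0 0 0
Max pheromone 1 at (0,1)

Answer: (0,1)=1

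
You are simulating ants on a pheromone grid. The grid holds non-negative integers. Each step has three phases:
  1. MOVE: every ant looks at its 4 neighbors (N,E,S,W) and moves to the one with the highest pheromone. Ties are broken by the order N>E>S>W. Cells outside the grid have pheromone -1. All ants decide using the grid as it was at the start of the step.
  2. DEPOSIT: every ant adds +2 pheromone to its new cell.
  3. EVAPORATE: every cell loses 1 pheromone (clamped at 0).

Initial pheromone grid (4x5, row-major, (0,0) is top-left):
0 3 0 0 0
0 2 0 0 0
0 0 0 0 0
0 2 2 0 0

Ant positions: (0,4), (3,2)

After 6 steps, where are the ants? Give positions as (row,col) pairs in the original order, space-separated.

Step 1: ant0:(0,4)->S->(1,4) | ant1:(3,2)->W->(3,1)
  grid max=3 at (3,1)
Step 2: ant0:(1,4)->N->(0,4) | ant1:(3,1)->E->(3,2)
  grid max=2 at (3,1)
Step 3: ant0:(0,4)->S->(1,4) | ant1:(3,2)->W->(3,1)
  grid max=3 at (3,1)
Step 4: ant0:(1,4)->N->(0,4) | ant1:(3,1)->E->(3,2)
  grid max=2 at (3,1)
Step 5: ant0:(0,4)->S->(1,4) | ant1:(3,2)->W->(3,1)
  grid max=3 at (3,1)
Step 6: ant0:(1,4)->N->(0,4) | ant1:(3,1)->E->(3,2)
  grid max=2 at (3,1)

(0,4) (3,2)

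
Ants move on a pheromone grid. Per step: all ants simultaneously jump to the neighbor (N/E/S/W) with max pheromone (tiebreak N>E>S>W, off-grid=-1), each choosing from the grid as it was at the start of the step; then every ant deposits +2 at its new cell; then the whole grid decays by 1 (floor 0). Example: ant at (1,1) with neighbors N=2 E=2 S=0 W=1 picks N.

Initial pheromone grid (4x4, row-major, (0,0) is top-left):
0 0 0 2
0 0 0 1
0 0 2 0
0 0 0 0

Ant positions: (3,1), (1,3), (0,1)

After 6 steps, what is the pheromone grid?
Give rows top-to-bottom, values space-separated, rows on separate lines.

After step 1: ants at (2,1),(0,3),(0,2)
  0 0 1 3
  0 0 0 0
  0 1 1 0
  0 0 0 0
After step 2: ants at (2,2),(0,2),(0,3)
  0 0 2 4
  0 0 0 0
  0 0 2 0
  0 0 0 0
After step 3: ants at (1,2),(0,3),(0,2)
  0 0 3 5
  0 0 1 0
  0 0 1 0
  0 0 0 0
After step 4: ants at (0,2),(0,2),(0,3)
  0 0 6 6
  0 0 0 0
  0 0 0 0
  0 0 0 0
After step 5: ants at (0,3),(0,3),(0,2)
  0 0 7 9
  0 0 0 0
  0 0 0 0
  0 0 0 0
After step 6: ants at (0,2),(0,2),(0,3)
  0 0 10 10
  0 0 0 0
  0 0 0 0
  0 0 0 0

0 0 10 10
0 0 0 0
0 0 0 0
0 0 0 0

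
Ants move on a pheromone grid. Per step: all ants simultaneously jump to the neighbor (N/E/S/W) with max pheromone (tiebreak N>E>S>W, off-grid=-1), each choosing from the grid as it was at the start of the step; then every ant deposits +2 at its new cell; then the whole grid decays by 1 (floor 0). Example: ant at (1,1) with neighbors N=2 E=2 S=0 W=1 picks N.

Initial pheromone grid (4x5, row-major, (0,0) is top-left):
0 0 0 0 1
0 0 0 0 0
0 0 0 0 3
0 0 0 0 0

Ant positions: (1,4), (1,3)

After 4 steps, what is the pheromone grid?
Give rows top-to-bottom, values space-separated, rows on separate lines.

After step 1: ants at (2,4),(0,3)
  0 0 0 1 0
  0 0 0 0 0
  0 0 0 0 4
  0 0 0 0 0
After step 2: ants at (1,4),(0,4)
  0 0 0 0 1
  0 0 0 0 1
  0 0 0 0 3
  0 0 0 0 0
After step 3: ants at (2,4),(1,4)
  0 0 0 0 0
  0 0 0 0 2
  0 0 0 0 4
  0 0 0 0 0
After step 4: ants at (1,4),(2,4)
  0 0 0 0 0
  0 0 0 0 3
  0 0 0 0 5
  0 0 0 0 0

0 0 0 0 0
0 0 0 0 3
0 0 0 0 5
0 0 0 0 0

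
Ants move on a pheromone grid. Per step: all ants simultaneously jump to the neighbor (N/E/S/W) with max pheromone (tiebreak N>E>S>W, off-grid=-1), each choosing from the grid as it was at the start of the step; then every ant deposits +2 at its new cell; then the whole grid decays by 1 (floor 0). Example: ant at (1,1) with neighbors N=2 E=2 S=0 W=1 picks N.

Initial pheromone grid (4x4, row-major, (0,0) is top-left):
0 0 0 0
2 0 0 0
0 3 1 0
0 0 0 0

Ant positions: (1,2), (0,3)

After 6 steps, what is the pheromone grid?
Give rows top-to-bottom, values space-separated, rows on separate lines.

After step 1: ants at (2,2),(1,3)
  0 0 0 0
  1 0 0 1
  0 2 2 0
  0 0 0 0
After step 2: ants at (2,1),(0,3)
  0 0 0 1
  0 0 0 0
  0 3 1 0
  0 0 0 0
After step 3: ants at (2,2),(1,3)
  0 0 0 0
  0 0 0 1
  0 2 2 0
  0 0 0 0
After step 4: ants at (2,1),(0,3)
  0 0 0 1
  0 0 0 0
  0 3 1 0
  0 0 0 0
After step 5: ants at (2,2),(1,3)
  0 0 0 0
  0 0 0 1
  0 2 2 0
  0 0 0 0
After step 6: ants at (2,1),(0,3)
  0 0 0 1
  0 0 0 0
  0 3 1 0
  0 0 0 0

0 0 0 1
0 0 0 0
0 3 1 0
0 0 0 0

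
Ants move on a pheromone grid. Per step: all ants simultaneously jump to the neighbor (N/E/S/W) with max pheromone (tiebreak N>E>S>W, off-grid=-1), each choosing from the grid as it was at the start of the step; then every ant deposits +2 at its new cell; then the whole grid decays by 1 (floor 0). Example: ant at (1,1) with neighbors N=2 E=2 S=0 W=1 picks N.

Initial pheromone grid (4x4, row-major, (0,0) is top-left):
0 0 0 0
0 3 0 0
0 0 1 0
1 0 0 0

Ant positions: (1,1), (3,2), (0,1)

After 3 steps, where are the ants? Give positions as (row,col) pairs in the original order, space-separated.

Step 1: ant0:(1,1)->N->(0,1) | ant1:(3,2)->N->(2,2) | ant2:(0,1)->S->(1,1)
  grid max=4 at (1,1)
Step 2: ant0:(0,1)->S->(1,1) | ant1:(2,2)->N->(1,2) | ant2:(1,1)->N->(0,1)
  grid max=5 at (1,1)
Step 3: ant0:(1,1)->N->(0,1) | ant1:(1,2)->W->(1,1) | ant2:(0,1)->S->(1,1)
  grid max=8 at (1,1)

(0,1) (1,1) (1,1)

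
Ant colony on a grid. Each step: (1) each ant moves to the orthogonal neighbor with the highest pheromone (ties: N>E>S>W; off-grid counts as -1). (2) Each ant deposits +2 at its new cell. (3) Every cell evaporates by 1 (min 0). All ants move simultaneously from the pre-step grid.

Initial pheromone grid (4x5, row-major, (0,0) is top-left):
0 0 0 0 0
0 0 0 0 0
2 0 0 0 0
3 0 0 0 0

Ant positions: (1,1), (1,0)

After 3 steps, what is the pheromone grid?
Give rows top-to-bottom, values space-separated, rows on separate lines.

After step 1: ants at (0,1),(2,0)
  0 1 0 0 0
  0 0 0 0 0
  3 0 0 0 0
  2 0 0 0 0
After step 2: ants at (0,2),(3,0)
  0 0 1 0 0
  0 0 0 0 0
  2 0 0 0 0
  3 0 0 0 0
After step 3: ants at (0,3),(2,0)
  0 0 0 1 0
  0 0 0 0 0
  3 0 0 0 0
  2 0 0 0 0

0 0 0 1 0
0 0 0 0 0
3 0 0 0 0
2 0 0 0 0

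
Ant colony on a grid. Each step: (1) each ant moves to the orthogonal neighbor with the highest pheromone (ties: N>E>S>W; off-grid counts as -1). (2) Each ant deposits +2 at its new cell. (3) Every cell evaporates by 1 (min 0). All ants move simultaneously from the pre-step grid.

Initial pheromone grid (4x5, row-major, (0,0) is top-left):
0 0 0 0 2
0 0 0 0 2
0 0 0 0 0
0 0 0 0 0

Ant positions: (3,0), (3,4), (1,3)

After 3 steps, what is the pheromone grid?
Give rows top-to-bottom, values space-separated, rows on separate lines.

After step 1: ants at (2,0),(2,4),(1,4)
  0 0 0 0 1
  0 0 0 0 3
  1 0 0 0 1
  0 0 0 0 0
After step 2: ants at (1,0),(1,4),(0,4)
  0 0 0 0 2
  1 0 0 0 4
  0 0 0 0 0
  0 0 0 0 0
After step 3: ants at (0,0),(0,4),(1,4)
  1 0 0 0 3
  0 0 0 0 5
  0 0 0 0 0
  0 0 0 0 0

1 0 0 0 3
0 0 0 0 5
0 0 0 0 0
0 0 0 0 0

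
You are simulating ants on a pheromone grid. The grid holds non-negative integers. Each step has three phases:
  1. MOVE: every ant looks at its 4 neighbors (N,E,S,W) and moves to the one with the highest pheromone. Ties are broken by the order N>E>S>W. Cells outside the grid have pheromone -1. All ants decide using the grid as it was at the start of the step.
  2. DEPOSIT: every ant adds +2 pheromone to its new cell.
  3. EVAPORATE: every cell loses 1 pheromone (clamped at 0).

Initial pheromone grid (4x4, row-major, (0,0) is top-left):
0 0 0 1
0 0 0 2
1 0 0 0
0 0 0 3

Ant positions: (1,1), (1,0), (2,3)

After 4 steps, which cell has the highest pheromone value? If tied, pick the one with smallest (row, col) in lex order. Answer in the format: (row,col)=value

Step 1: ant0:(1,1)->N->(0,1) | ant1:(1,0)->S->(2,0) | ant2:(2,3)->S->(3,3)
  grid max=4 at (3,3)
Step 2: ant0:(0,1)->E->(0,2) | ant1:(2,0)->N->(1,0) | ant2:(3,3)->N->(2,3)
  grid max=3 at (3,3)
Step 3: ant0:(0,2)->E->(0,3) | ant1:(1,0)->S->(2,0) | ant2:(2,3)->S->(3,3)
  grid max=4 at (3,3)
Step 4: ant0:(0,3)->S->(1,3) | ant1:(2,0)->N->(1,0) | ant2:(3,3)->N->(2,3)
  grid max=3 at (3,3)
Final grid:
  0 0 0 0
  1 0 0 1
  1 0 0 1
  0 0 0 3
Max pheromone 3 at (3,3)

Answer: (3,3)=3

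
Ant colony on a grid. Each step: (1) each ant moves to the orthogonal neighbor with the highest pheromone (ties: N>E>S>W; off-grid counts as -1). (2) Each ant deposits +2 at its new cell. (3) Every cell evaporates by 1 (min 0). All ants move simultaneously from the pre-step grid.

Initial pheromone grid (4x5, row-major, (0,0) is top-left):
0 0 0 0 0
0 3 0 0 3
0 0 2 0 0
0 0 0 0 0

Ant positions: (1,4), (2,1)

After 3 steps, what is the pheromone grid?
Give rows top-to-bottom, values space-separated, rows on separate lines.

After step 1: ants at (0,4),(1,1)
  0 0 0 0 1
  0 4 0 0 2
  0 0 1 0 0
  0 0 0 0 0
After step 2: ants at (1,4),(0,1)
  0 1 0 0 0
  0 3 0 0 3
  0 0 0 0 0
  0 0 0 0 0
After step 3: ants at (0,4),(1,1)
  0 0 0 0 1
  0 4 0 0 2
  0 0 0 0 0
  0 0 0 0 0

0 0 0 0 1
0 4 0 0 2
0 0 0 0 0
0 0 0 0 0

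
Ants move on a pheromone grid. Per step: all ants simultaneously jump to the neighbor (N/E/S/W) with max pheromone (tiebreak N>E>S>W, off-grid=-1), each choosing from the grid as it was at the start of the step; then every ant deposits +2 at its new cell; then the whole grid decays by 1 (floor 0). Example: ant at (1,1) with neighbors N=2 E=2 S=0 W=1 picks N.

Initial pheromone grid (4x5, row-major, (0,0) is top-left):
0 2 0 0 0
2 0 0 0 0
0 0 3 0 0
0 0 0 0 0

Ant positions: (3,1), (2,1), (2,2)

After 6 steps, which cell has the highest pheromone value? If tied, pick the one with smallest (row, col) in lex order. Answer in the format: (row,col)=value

Step 1: ant0:(3,1)->N->(2,1) | ant1:(2,1)->E->(2,2) | ant2:(2,2)->N->(1,2)
  grid max=4 at (2,2)
Step 2: ant0:(2,1)->E->(2,2) | ant1:(2,2)->N->(1,2) | ant2:(1,2)->S->(2,2)
  grid max=7 at (2,2)
Step 3: ant0:(2,2)->N->(1,2) | ant1:(1,2)->S->(2,2) | ant2:(2,2)->N->(1,2)
  grid max=8 at (2,2)
Step 4: ant0:(1,2)->S->(2,2) | ant1:(2,2)->N->(1,2) | ant2:(1,2)->S->(2,2)
  grid max=11 at (2,2)
Step 5: ant0:(2,2)->N->(1,2) | ant1:(1,2)->S->(2,2) | ant2:(2,2)->N->(1,2)
  grid max=12 at (2,2)
Step 6: ant0:(1,2)->S->(2,2) | ant1:(2,2)->N->(1,2) | ant2:(1,2)->S->(2,2)
  grid max=15 at (2,2)
Final grid:
  0 0 0 0 0
  0 0 10 0 0
  0 0 15 0 0
  0 0 0 0 0
Max pheromone 15 at (2,2)

Answer: (2,2)=15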